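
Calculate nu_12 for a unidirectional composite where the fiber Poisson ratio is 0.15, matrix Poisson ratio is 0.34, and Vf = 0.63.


nu_12 = nu_f*Vf + nu_m*(1-Vf) = 0.15*0.63 + 0.34*0.37 = 0.2203

0.2203


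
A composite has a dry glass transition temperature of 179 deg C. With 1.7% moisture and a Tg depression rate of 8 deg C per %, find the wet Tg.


Tg_wet = Tg_dry - k*moisture = 179 - 8*1.7 = 165.4 deg C

165.4 deg C


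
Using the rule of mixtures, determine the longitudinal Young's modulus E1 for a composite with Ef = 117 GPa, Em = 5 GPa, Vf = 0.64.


E1 = Ef*Vf + Em*(1-Vf) = 117*0.64 + 5*0.36 = 76.68 GPa

76.68 GPa


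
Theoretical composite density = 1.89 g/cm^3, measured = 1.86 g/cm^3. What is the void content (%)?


Void% = (rho_theo - rho_actual)/rho_theo * 100 = (1.89 - 1.86)/1.89 * 100 = 1.59%

1.59%


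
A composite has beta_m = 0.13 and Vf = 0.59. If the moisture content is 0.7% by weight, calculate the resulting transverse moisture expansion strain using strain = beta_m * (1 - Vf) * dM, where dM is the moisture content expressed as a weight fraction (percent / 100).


dM = 0.7/100 = 0.007
strain = beta_m * (1-Vf) * dM = 0.13 * 0.41 * 0.007 = 0.0003731

0.0003731


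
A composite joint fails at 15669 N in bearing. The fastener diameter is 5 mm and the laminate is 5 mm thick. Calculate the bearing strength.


sigma_br = F/(d*h) = 15669/(5*5) = 626.8 MPa

626.8 MPa


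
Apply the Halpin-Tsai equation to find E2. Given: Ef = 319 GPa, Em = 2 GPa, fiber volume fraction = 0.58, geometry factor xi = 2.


eta = (Ef/Em - 1)/(Ef/Em + xi) = (159.5 - 1)/(159.5 + 2) = 0.9814
E2 = Em*(1+xi*eta*Vf)/(1-eta*Vf) = 9.93 GPa

9.93 GPa


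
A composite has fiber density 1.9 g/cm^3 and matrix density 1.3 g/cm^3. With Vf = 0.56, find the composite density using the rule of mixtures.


rho_c = rho_f*Vf + rho_m*(1-Vf) = 1.9*0.56 + 1.3*0.44 = 1.636 g/cm^3

1.636 g/cm^3


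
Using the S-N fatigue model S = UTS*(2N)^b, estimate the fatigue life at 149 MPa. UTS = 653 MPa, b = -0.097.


N = 0.5 * (S/UTS)^(1/b) = 0.5 * (149/653)^(1/-0.097) = 2.0640e+06 cycles

2.0640e+06 cycles


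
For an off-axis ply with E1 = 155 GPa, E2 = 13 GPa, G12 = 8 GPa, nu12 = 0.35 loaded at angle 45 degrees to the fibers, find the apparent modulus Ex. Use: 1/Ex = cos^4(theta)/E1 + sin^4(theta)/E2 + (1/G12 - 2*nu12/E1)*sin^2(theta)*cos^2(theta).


cos^4(45) = 0.25, sin^4(45) = 0.25, sin^2(45)*cos^2(45) = 0.25
1/G12 - 2*nu12/E1 = 1/8 - 2*0.35/155 = 0.120484 GPa^-1
1/Ex = 0.25/155 + 0.25/13 + 0.120484*0.25 = 0.0509646 GPa^-1
Ex = 19.62 GPa

19.62 GPa


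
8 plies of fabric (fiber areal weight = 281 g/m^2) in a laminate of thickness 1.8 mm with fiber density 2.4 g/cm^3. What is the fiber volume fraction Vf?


Vf = n * FAW / (rho_f * h * 1000) = 8 * 281 / (2.4 * 1.8 * 1000) = 0.5204

0.5204


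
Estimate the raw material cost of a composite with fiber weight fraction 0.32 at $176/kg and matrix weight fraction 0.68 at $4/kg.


Cost = cost_f*Wf + cost_m*Wm = 176*0.32 + 4*0.68 = $59.04/kg

$59.04/kg


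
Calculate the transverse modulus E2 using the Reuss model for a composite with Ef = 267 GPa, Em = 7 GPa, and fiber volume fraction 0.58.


1/E2 = Vf/Ef + (1-Vf)/Em = 0.58/267 + 0.42/7
E2 = 16.08 GPa

16.08 GPa


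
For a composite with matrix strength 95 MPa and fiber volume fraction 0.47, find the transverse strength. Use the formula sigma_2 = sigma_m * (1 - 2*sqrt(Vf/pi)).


factor = 1 - 2*sqrt(0.47/pi) = 0.2264
sigma_2 = 95 * 0.2264 = 21.51 MPa

21.51 MPa


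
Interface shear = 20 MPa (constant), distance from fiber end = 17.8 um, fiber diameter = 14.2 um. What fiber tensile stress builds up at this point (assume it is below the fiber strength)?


Force balance: sigma_f * (pi*d^2/4) = tau * (pi*d) * x  ->  sigma_f = 4 * tau * x / d
sigma_f = 4 * 20 * 17.8 / 14.2 = 100.3 MPa

100.3 MPa


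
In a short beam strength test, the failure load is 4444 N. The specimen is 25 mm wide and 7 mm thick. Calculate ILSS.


ILSS = 3F/(4bh) = 3*4444/(4*25*7) = 19.05 MPa

19.05 MPa


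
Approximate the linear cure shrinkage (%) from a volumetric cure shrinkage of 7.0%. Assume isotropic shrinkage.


Linear shrinkage ≈ vol_shrink/3 = 7.0/3 = 2.333%

2.333%


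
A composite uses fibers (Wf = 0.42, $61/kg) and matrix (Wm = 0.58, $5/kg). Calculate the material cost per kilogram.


Cost = cost_f*Wf + cost_m*Wm = 61*0.42 + 5*0.58 = $28.52/kg

$28.52/kg


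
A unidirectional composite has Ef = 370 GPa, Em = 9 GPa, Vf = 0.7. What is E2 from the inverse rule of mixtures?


1/E2 = Vf/Ef + (1-Vf)/Em = 0.7/370 + 0.3/9
E2 = 28.39 GPa

28.39 GPa


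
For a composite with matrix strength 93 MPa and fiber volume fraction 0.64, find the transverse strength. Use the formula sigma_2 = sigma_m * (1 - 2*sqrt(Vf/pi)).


factor = 1 - 2*sqrt(0.64/pi) = 0.0973
sigma_2 = 93 * 0.0973 = 9.05 MPa

9.05 MPa


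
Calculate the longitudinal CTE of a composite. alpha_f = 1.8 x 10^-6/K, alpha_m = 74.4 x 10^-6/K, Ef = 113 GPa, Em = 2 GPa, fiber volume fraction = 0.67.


E1 = Ef*Vf + Em*(1-Vf) = 76.37
alpha_1 = (alpha_f*Ef*Vf + alpha_m*Em*(1-Vf))/E1 = 2.43 x 10^-6/K

2.43 x 10^-6/K


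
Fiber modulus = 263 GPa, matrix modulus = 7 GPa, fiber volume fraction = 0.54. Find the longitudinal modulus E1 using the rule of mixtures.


E1 = Ef*Vf + Em*(1-Vf) = 263*0.54 + 7*0.46 = 145.24 GPa

145.24 GPa


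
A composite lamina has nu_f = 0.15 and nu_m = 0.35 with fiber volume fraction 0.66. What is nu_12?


nu_12 = nu_f*Vf + nu_m*(1-Vf) = 0.15*0.66 + 0.35*0.34 = 0.218

0.218


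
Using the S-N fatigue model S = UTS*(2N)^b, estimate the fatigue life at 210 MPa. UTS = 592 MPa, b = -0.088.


N = 0.5 * (S/UTS)^(1/b) = 0.5 * (210/592)^(1/-0.088) = 65128.3597 cycles

65128.3597 cycles


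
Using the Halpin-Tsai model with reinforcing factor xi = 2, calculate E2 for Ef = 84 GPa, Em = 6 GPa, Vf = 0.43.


eta = (Ef/Em - 1)/(Ef/Em + xi) = (14.0 - 1)/(14.0 + 2) = 0.8125
E2 = Em*(1+xi*eta*Vf)/(1-eta*Vf) = 15.67 GPa

15.67 GPa


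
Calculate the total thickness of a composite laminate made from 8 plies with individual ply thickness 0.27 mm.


h = n * t_ply = 8 * 0.27 = 2.16 mm

2.16 mm


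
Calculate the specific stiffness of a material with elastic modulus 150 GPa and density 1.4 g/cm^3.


Specific stiffness = E/rho = 150/1.4 = 107.1 GPa/(g/cm^3)

107.1 GPa/(g/cm^3)


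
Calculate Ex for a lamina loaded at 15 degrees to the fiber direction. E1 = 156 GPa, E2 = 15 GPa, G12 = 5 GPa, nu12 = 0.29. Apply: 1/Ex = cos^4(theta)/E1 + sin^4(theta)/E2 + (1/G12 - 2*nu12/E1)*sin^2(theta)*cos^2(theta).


cos^4(15) = 0.870513, sin^4(15) = 0.004487, sin^2(15)*cos^2(15) = 0.0625
1/G12 - 2*nu12/E1 = 1/5 - 2*0.29/156 = 0.196282 GPa^-1
1/Ex = 0.870513/156 + 0.004487/15 + 0.196282*0.0625 = 0.018147 GPa^-1
Ex = 55.11 GPa

55.11 GPa


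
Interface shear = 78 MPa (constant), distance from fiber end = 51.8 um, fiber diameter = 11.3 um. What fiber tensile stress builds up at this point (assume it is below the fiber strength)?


Force balance: sigma_f * (pi*d^2/4) = tau * (pi*d) * x  ->  sigma_f = 4 * tau * x / d
sigma_f = 4 * 78 * 51.8 / 11.3 = 1430.2 MPa

1430.2 MPa


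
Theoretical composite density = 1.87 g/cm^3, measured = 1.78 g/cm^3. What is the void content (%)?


Void% = (rho_theo - rho_actual)/rho_theo * 100 = (1.87 - 1.78)/1.87 * 100 = 4.81%

4.81%


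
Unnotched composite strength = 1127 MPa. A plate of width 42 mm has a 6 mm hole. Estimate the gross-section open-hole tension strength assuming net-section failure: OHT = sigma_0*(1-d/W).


OHT = sigma_0*(1-d/W) = 1127*(1-6/42) = 966.0 MPa

966.0 MPa


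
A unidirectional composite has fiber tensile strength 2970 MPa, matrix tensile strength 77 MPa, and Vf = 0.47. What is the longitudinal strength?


sigma_1 = sigma_f*Vf + sigma_m*(1-Vf) = 2970*0.47 + 77*0.53 = 1436.7 MPa

1436.7 MPa


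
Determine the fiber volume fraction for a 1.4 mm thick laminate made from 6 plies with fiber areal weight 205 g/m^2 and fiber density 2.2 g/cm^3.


Vf = n * FAW / (rho_f * h * 1000) = 6 * 205 / (2.2 * 1.4 * 1000) = 0.3994

0.3994


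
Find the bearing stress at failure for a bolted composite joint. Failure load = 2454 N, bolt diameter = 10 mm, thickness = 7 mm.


sigma_br = F/(d*h) = 2454/(10*7) = 35.1 MPa

35.1 MPa


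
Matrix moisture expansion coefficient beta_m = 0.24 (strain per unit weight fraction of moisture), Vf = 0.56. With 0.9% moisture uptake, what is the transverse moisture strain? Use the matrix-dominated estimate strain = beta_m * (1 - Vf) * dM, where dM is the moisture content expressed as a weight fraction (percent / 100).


dM = 0.9/100 = 0.009
strain = beta_m * (1-Vf) * dM = 0.24 * 0.44 * 0.009 = 0.0009504

0.0009504


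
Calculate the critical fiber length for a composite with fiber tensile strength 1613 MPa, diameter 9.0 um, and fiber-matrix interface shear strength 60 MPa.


Lc = sigma_f * d / (2 * tau_i) = 1613 * 9.0 / (2 * 60) = 121.0 um

121.0 um


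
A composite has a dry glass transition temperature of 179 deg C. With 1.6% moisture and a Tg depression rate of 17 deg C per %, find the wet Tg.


Tg_wet = Tg_dry - k*moisture = 179 - 17*1.6 = 151.8 deg C

151.8 deg C


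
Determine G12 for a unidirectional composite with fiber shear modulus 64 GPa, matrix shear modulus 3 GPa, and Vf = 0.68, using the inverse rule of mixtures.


1/G12 = Vf/Gf + (1-Vf)/Gm = 0.68/64 + 0.32/3
G12 = 8.53 GPa

8.53 GPa


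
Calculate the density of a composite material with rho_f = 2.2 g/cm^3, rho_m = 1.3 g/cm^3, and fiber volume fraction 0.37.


rho_c = rho_f*Vf + rho_m*(1-Vf) = 2.2*0.37 + 1.3*0.63 = 1.633 g/cm^3

1.633 g/cm^3


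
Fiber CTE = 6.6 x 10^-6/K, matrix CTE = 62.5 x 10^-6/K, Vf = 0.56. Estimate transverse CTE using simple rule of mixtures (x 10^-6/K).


alpha_2 = alpha_f*Vf + alpha_m*(1-Vf) = 6.6*0.56 + 62.5*0.44 = 31.2 x 10^-6/K

31.2 x 10^-6/K


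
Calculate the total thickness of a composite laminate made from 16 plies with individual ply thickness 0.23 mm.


h = n * t_ply = 16 * 0.23 = 3.68 mm

3.68 mm


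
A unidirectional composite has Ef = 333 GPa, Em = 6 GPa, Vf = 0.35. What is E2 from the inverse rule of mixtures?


1/E2 = Vf/Ef + (1-Vf)/Em = 0.35/333 + 0.65/6
E2 = 9.14 GPa

9.14 GPa


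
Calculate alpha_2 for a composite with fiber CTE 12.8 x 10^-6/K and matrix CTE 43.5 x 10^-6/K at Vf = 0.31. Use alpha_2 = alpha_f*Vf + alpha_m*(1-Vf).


alpha_2 = alpha_f*Vf + alpha_m*(1-Vf) = 12.8*0.31 + 43.5*0.69 = 34.0 x 10^-6/K

34.0 x 10^-6/K


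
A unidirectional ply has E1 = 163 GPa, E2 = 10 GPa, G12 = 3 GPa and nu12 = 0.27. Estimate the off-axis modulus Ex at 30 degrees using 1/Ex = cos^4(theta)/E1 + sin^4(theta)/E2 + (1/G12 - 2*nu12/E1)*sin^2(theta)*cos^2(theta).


cos^4(30) = 0.5625, sin^4(30) = 0.0625, sin^2(30)*cos^2(30) = 0.1875
1/G12 - 2*nu12/E1 = 1/3 - 2*0.27/163 = 0.33002 GPa^-1
1/Ex = 0.5625/163 + 0.0625/10 + 0.33002*0.1875 = 0.0715798 GPa^-1
Ex = 13.97 GPa

13.97 GPa


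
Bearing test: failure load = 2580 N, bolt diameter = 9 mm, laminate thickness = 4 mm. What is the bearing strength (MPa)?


sigma_br = F/(d*h) = 2580/(9*4) = 71.7 MPa

71.7 MPa


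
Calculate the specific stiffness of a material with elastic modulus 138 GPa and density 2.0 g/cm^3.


Specific stiffness = E/rho = 138/2.0 = 69.0 GPa/(g/cm^3)

69.0 GPa/(g/cm^3)


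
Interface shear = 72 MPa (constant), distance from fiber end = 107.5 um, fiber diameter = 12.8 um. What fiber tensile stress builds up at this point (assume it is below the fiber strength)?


Force balance: sigma_f * (pi*d^2/4) = tau * (pi*d) * x  ->  sigma_f = 4 * tau * x / d
sigma_f = 4 * 72 * 107.5 / 12.8 = 2418.8 MPa

2418.8 MPa


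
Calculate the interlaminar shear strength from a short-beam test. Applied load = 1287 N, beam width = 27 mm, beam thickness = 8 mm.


ILSS = 3F/(4bh) = 3*1287/(4*27*8) = 4.47 MPa

4.47 MPa


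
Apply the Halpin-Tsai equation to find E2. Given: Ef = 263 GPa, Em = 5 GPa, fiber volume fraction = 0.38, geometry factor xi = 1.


eta = (Ef/Em - 1)/(Ef/Em + xi) = (52.6 - 1)/(52.6 + 1) = 0.9627
E2 = Em*(1+xi*eta*Vf)/(1-eta*Vf) = 10.77 GPa

10.77 GPa


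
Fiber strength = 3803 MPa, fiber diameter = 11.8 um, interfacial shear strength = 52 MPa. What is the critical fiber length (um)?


Lc = sigma_f * d / (2 * tau_i) = 3803 * 11.8 / (2 * 52) = 431.5 um

431.5 um


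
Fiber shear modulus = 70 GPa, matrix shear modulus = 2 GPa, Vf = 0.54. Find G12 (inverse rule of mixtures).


1/G12 = Vf/Gf + (1-Vf)/Gm = 0.54/70 + 0.46/2
G12 = 4.21 GPa

4.21 GPa


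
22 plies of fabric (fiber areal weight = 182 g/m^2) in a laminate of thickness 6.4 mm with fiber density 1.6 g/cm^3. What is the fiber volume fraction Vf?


Vf = n * FAW / (rho_f * h * 1000) = 22 * 182 / (1.6 * 6.4 * 1000) = 0.391

0.391


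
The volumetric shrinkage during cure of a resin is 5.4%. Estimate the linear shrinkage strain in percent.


Linear shrinkage ≈ vol_shrink/3 = 5.4/3 = 1.8%

1.8%


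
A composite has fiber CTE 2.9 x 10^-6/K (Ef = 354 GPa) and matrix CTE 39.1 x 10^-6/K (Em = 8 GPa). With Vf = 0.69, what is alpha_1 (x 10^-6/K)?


E1 = Ef*Vf + Em*(1-Vf) = 246.74
alpha_1 = (alpha_f*Ef*Vf + alpha_m*Em*(1-Vf))/E1 = 3.26 x 10^-6/K

3.26 x 10^-6/K


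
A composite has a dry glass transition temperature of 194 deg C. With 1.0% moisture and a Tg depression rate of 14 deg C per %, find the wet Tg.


Tg_wet = Tg_dry - k*moisture = 194 - 14*1.0 = 180.0 deg C

180.0 deg C


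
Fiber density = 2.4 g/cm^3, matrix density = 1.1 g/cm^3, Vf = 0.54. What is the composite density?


rho_c = rho_f*Vf + rho_m*(1-Vf) = 2.4*0.54 + 1.1*0.46 = 1.802 g/cm^3

1.802 g/cm^3


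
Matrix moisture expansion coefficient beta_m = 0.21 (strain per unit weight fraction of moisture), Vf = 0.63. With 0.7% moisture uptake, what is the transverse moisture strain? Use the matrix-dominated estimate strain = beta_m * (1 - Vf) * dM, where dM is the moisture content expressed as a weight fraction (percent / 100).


dM = 0.7/100 = 0.007
strain = beta_m * (1-Vf) * dM = 0.21 * 0.37 * 0.007 = 0.0005439

0.0005439


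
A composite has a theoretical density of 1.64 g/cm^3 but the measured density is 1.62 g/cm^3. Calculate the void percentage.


Void% = (rho_theo - rho_actual)/rho_theo * 100 = (1.64 - 1.62)/1.64 * 100 = 1.22%

1.22%


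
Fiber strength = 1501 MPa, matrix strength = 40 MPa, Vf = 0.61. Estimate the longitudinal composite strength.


sigma_1 = sigma_f*Vf + sigma_m*(1-Vf) = 1501*0.61 + 40*0.39 = 931.2 MPa

931.2 MPa


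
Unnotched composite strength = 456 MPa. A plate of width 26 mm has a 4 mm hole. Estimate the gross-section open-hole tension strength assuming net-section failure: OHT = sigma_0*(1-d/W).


OHT = sigma_0*(1-d/W) = 456*(1-4/26) = 385.8 MPa

385.8 MPa


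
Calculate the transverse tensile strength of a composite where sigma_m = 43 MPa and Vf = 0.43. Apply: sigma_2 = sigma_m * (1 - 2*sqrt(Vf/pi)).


factor = 1 - 2*sqrt(0.43/pi) = 0.2601
sigma_2 = 43 * 0.2601 = 11.18 MPa

11.18 MPa


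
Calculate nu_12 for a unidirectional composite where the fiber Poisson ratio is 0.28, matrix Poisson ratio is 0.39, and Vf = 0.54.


nu_12 = nu_f*Vf + nu_m*(1-Vf) = 0.28*0.54 + 0.39*0.46 = 0.3306

0.3306


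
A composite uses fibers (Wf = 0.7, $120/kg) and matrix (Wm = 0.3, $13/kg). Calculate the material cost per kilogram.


Cost = cost_f*Wf + cost_m*Wm = 120*0.7 + 13*0.3 = $87.9/kg

$87.9/kg


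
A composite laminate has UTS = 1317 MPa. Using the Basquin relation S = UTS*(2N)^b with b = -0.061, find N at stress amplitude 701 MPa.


N = 0.5 * (S/UTS)^(1/b) = 0.5 * (701/1317)^(1/-0.061) = 15438.5093 cycles

15438.5093 cycles


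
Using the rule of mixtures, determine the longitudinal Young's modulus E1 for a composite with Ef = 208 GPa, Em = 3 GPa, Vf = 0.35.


E1 = Ef*Vf + Em*(1-Vf) = 208*0.35 + 3*0.65 = 74.75 GPa

74.75 GPa


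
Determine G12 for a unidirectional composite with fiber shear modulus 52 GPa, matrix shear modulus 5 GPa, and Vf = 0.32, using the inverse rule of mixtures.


1/G12 = Vf/Gf + (1-Vf)/Gm = 0.32/52 + 0.68/5
G12 = 7.03 GPa

7.03 GPa


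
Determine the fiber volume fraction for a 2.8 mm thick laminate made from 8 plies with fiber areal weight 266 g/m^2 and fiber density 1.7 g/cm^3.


Vf = n * FAW / (rho_f * h * 1000) = 8 * 266 / (1.7 * 2.8 * 1000) = 0.4471

0.4471


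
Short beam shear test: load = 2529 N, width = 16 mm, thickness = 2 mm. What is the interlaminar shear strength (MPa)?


ILSS = 3F/(4bh) = 3*2529/(4*16*2) = 59.27 MPa

59.27 MPa


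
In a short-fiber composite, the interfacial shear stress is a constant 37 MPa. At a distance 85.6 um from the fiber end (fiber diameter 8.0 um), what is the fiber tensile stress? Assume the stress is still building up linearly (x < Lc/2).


Force balance: sigma_f * (pi*d^2/4) = tau * (pi*d) * x  ->  sigma_f = 4 * tau * x / d
sigma_f = 4 * 37 * 85.6 / 8.0 = 1583.6 MPa

1583.6 MPa


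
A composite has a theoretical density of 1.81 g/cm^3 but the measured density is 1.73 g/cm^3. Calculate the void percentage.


Void% = (rho_theo - rho_actual)/rho_theo * 100 = (1.81 - 1.73)/1.81 * 100 = 4.42%

4.42%


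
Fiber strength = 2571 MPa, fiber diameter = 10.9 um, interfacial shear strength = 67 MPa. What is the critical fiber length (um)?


Lc = sigma_f * d / (2 * tau_i) = 2571 * 10.9 / (2 * 67) = 209.1 um

209.1 um


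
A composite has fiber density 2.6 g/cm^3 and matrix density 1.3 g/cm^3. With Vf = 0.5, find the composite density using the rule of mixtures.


rho_c = rho_f*Vf + rho_m*(1-Vf) = 2.6*0.5 + 1.3*0.5 = 1.95 g/cm^3

1.95 g/cm^3


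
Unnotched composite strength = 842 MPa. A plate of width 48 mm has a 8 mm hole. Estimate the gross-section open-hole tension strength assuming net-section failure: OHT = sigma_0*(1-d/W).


OHT = sigma_0*(1-d/W) = 842*(1-8/48) = 701.7 MPa

701.7 MPa


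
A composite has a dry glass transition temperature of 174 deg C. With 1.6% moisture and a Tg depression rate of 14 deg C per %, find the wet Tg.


Tg_wet = Tg_dry - k*moisture = 174 - 14*1.6 = 151.6 deg C

151.6 deg C


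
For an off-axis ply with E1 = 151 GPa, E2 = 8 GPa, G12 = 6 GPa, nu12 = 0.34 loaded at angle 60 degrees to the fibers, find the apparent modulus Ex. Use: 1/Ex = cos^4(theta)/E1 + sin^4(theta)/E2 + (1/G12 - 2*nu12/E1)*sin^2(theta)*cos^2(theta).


cos^4(60) = 0.0625, sin^4(60) = 0.5625, sin^2(60)*cos^2(60) = 0.1875
1/G12 - 2*nu12/E1 = 1/6 - 2*0.34/151 = 0.162163 GPa^-1
1/Ex = 0.0625/151 + 0.5625/8 + 0.162163*0.1875 = 0.101132 GPa^-1
Ex = 9.89 GPa

9.89 GPa


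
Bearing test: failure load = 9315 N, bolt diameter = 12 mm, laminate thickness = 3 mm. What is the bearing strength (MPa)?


sigma_br = F/(d*h) = 9315/(12*3) = 258.8 MPa

258.8 MPa


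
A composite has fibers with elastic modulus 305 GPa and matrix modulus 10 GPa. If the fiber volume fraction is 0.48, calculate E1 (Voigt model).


E1 = Ef*Vf + Em*(1-Vf) = 305*0.48 + 10*0.52 = 151.6 GPa

151.6 GPa


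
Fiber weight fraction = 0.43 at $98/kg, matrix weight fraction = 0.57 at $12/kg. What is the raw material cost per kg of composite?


Cost = cost_f*Wf + cost_m*Wm = 98*0.43 + 12*0.57 = $48.98/kg

$48.98/kg


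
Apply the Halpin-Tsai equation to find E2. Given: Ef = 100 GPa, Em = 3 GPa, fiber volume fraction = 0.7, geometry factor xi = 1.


eta = (Ef/Em - 1)/(Ef/Em + xi) = (33.3333 - 1)/(33.3333 + 1) = 0.9417
E2 = Em*(1+xi*eta*Vf)/(1-eta*Vf) = 14.61 GPa

14.61 GPa


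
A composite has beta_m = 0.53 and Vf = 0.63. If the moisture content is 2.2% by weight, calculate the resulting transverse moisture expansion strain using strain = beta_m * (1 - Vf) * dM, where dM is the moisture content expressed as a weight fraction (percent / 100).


dM = 2.2/100 = 0.022
strain = beta_m * (1-Vf) * dM = 0.53 * 0.37 * 0.022 = 0.0043142

0.0043142


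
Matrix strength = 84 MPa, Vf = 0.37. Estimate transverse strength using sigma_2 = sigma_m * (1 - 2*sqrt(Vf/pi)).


factor = 1 - 2*sqrt(0.37/pi) = 0.3136
sigma_2 = 84 * 0.3136 = 26.35 MPa

26.35 MPa


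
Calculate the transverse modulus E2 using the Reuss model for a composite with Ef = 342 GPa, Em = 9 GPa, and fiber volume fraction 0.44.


1/E2 = Vf/Ef + (1-Vf)/Em = 0.44/342 + 0.56/9
E2 = 15.75 GPa

15.75 GPa


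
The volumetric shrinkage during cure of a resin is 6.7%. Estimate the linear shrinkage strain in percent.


Linear shrinkage ≈ vol_shrink/3 = 6.7/3 = 2.233%

2.233%


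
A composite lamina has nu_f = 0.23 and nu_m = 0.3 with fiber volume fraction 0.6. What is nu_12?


nu_12 = nu_f*Vf + nu_m*(1-Vf) = 0.23*0.6 + 0.3*0.4 = 0.258

0.258


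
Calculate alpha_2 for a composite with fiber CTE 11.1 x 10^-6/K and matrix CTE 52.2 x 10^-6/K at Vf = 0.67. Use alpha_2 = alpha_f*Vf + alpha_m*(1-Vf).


alpha_2 = alpha_f*Vf + alpha_m*(1-Vf) = 11.1*0.67 + 52.2*0.33 = 24.7 x 10^-6/K

24.7 x 10^-6/K


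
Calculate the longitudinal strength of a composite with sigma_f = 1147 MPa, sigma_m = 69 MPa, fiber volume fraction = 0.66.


sigma_1 = sigma_f*Vf + sigma_m*(1-Vf) = 1147*0.66 + 69*0.34 = 780.5 MPa

780.5 MPa


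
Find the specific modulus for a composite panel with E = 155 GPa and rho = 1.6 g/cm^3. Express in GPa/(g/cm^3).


Specific stiffness = E/rho = 155/1.6 = 96.9 GPa/(g/cm^3)

96.9 GPa/(g/cm^3)


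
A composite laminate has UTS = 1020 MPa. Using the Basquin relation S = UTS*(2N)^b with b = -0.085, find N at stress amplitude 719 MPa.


N = 0.5 * (S/UTS)^(1/b) = 0.5 * (719/1020)^(1/-0.085) = 30.5979 cycles

30.5979 cycles


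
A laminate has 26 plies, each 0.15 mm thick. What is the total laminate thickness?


h = n * t_ply = 26 * 0.15 = 3.9 mm

3.9 mm


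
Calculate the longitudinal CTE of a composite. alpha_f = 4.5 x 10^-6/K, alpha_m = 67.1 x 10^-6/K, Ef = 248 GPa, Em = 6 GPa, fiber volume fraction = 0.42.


E1 = Ef*Vf + Em*(1-Vf) = 107.64
alpha_1 = (alpha_f*Ef*Vf + alpha_m*Em*(1-Vf))/E1 = 6.52 x 10^-6/K

6.52 x 10^-6/K


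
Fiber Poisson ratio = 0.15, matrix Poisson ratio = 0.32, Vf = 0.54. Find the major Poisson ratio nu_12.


nu_12 = nu_f*Vf + nu_m*(1-Vf) = 0.15*0.54 + 0.32*0.46 = 0.2282

0.2282


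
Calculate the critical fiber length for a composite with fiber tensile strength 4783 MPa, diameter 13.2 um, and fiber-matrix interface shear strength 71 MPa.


Lc = sigma_f * d / (2 * tau_i) = 4783 * 13.2 / (2 * 71) = 444.6 um

444.6 um


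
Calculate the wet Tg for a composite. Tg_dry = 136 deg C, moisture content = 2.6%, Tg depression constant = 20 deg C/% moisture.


Tg_wet = Tg_dry - k*moisture = 136 - 20*2.6 = 84.0 deg C

84.0 deg C


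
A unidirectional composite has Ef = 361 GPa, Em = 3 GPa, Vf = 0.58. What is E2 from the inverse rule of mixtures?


1/E2 = Vf/Ef + (1-Vf)/Em = 0.58/361 + 0.42/3
E2 = 7.06 GPa

7.06 GPa


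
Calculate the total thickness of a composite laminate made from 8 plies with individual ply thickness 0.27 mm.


h = n * t_ply = 8 * 0.27 = 2.16 mm

2.16 mm


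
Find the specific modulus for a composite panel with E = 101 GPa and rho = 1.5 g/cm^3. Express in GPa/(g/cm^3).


Specific stiffness = E/rho = 101/1.5 = 67.3 GPa/(g/cm^3)

67.3 GPa/(g/cm^3)


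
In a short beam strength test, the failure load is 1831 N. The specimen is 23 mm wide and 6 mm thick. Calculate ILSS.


ILSS = 3F/(4bh) = 3*1831/(4*23*6) = 9.95 MPa

9.95 MPa


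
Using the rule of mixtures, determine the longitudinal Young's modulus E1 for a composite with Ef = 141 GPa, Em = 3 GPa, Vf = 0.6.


E1 = Ef*Vf + Em*(1-Vf) = 141*0.6 + 3*0.4 = 85.8 GPa

85.8 GPa


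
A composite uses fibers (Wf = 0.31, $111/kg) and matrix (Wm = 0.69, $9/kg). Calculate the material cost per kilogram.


Cost = cost_f*Wf + cost_m*Wm = 111*0.31 + 9*0.69 = $40.62/kg

$40.62/kg


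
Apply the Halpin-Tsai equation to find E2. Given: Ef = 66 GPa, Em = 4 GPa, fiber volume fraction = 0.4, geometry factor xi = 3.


eta = (Ef/Em - 1)/(Ef/Em + xi) = (16.5 - 1)/(16.5 + 3) = 0.7949
E2 = Em*(1+xi*eta*Vf)/(1-eta*Vf) = 11.46 GPa

11.46 GPa


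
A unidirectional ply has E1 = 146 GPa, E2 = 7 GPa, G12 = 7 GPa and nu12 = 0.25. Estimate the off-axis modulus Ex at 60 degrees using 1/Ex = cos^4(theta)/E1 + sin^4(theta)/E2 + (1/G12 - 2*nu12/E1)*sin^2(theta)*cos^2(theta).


cos^4(60) = 0.0625, sin^4(60) = 0.5625, sin^2(60)*cos^2(60) = 0.1875
1/G12 - 2*nu12/E1 = 1/7 - 2*0.25/146 = 0.139432 GPa^-1
1/Ex = 0.0625/146 + 0.5625/7 + 0.139432*0.1875 = 0.1069288 GPa^-1
Ex = 9.35 GPa

9.35 GPa


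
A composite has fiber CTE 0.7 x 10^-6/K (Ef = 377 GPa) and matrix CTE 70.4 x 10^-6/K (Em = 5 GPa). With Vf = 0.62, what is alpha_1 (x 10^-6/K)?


E1 = Ef*Vf + Em*(1-Vf) = 235.64
alpha_1 = (alpha_f*Ef*Vf + alpha_m*Em*(1-Vf))/E1 = 1.26 x 10^-6/K

1.26 x 10^-6/K


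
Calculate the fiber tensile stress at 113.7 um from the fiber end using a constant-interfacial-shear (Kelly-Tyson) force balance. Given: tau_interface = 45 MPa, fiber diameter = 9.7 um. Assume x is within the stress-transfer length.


Force balance: sigma_f * (pi*d^2/4) = tau * (pi*d) * x  ->  sigma_f = 4 * tau * x / d
sigma_f = 4 * 45 * 113.7 / 9.7 = 2109.9 MPa

2109.9 MPa


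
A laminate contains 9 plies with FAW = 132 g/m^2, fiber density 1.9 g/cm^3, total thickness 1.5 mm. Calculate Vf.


Vf = n * FAW / (rho_f * h * 1000) = 9 * 132 / (1.9 * 1.5 * 1000) = 0.4168

0.4168


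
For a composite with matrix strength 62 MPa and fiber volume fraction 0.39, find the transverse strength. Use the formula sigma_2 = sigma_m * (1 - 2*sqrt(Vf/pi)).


factor = 1 - 2*sqrt(0.39/pi) = 0.2953
sigma_2 = 62 * 0.2953 = 18.31 MPa

18.31 MPa


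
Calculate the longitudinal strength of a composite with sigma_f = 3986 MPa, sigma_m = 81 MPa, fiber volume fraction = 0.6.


sigma_1 = sigma_f*Vf + sigma_m*(1-Vf) = 3986*0.6 + 81*0.4 = 2424.0 MPa

2424.0 MPa


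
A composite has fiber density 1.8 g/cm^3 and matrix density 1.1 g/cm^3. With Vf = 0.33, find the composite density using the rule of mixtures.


rho_c = rho_f*Vf + rho_m*(1-Vf) = 1.8*0.33 + 1.1*0.67 = 1.331 g/cm^3

1.331 g/cm^3


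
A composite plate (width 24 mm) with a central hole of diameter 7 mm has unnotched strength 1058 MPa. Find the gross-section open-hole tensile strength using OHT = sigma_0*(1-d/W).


OHT = sigma_0*(1-d/W) = 1058*(1-7/24) = 749.4 MPa

749.4 MPa


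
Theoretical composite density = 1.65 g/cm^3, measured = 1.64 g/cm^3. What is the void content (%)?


Void% = (rho_theo - rho_actual)/rho_theo * 100 = (1.65 - 1.64)/1.65 * 100 = 0.61%

0.61%


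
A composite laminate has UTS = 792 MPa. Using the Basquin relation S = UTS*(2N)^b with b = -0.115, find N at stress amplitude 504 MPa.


N = 0.5 * (S/UTS)^(1/b) = 0.5 * (504/792)^(1/-0.115) = 25.4613 cycles

25.4613 cycles


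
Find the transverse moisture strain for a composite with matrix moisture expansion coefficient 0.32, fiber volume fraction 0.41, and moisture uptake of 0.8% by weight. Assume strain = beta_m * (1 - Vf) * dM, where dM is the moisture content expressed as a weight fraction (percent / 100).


dM = 0.8/100 = 0.008
strain = beta_m * (1-Vf) * dM = 0.32 * 0.59 * 0.008 = 0.0015104

0.0015104


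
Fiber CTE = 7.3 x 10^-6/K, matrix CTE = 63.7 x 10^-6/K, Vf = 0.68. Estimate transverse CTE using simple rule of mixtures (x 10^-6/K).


alpha_2 = alpha_f*Vf + alpha_m*(1-Vf) = 7.3*0.68 + 63.7*0.32 = 25.3 x 10^-6/K

25.3 x 10^-6/K


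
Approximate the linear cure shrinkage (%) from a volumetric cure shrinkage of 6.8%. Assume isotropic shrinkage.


Linear shrinkage ≈ vol_shrink/3 = 6.8/3 = 2.267%

2.267%


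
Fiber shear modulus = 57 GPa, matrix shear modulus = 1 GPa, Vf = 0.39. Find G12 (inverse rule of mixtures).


1/G12 = Vf/Gf + (1-Vf)/Gm = 0.39/57 + 0.61/1
G12 = 1.62 GPa

1.62 GPa


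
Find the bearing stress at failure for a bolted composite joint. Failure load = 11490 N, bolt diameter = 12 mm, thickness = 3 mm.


sigma_br = F/(d*h) = 11490/(12*3) = 319.2 MPa

319.2 MPa


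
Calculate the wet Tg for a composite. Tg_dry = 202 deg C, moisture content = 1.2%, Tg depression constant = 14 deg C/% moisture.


Tg_wet = Tg_dry - k*moisture = 202 - 14*1.2 = 185.2 deg C

185.2 deg C


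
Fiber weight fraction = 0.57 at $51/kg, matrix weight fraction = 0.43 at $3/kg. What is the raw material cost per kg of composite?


Cost = cost_f*Wf + cost_m*Wm = 51*0.57 + 3*0.43 = $30.36/kg

$30.36/kg


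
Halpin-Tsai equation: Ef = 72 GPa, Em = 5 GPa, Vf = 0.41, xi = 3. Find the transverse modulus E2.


eta = (Ef/Em - 1)/(Ef/Em + xi) = (14.4 - 1)/(14.4 + 3) = 0.7701
E2 = Em*(1+xi*eta*Vf)/(1-eta*Vf) = 14.23 GPa

14.23 GPa


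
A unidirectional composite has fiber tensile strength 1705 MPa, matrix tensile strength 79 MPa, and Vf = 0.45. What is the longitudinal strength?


sigma_1 = sigma_f*Vf + sigma_m*(1-Vf) = 1705*0.45 + 79*0.55 = 810.7 MPa

810.7 MPa


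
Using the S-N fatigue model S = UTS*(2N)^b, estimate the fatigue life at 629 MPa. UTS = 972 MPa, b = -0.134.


N = 0.5 * (S/UTS)^(1/b) = 0.5 * (629/972)^(1/-0.134) = 12.8687 cycles

12.8687 cycles


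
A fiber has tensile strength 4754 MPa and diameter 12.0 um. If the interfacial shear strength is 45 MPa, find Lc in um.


Lc = sigma_f * d / (2 * tau_i) = 4754 * 12.0 / (2 * 45) = 633.9 um

633.9 um


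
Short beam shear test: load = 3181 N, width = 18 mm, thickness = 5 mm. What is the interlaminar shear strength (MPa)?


ILSS = 3F/(4bh) = 3*3181/(4*18*5) = 26.51 MPa

26.51 MPa


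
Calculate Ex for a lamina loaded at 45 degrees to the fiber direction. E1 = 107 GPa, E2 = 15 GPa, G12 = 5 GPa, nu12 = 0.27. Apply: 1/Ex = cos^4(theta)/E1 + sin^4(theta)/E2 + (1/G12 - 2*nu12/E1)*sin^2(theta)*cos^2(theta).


cos^4(45) = 0.25, sin^4(45) = 0.25, sin^2(45)*cos^2(45) = 0.25
1/G12 - 2*nu12/E1 = 1/5 - 2*0.27/107 = 0.194953 GPa^-1
1/Ex = 0.25/107 + 0.25/15 + 0.194953*0.25 = 0.0677414 GPa^-1
Ex = 14.76 GPa

14.76 GPa


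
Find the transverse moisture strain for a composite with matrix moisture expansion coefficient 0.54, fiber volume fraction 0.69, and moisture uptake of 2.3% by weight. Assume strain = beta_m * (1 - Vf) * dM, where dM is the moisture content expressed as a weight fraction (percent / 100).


dM = 2.3/100 = 0.023
strain = beta_m * (1-Vf) * dM = 0.54 * 0.31 * 0.023 = 0.0038502

0.0038502


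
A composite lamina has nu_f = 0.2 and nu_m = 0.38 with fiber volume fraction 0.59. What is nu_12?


nu_12 = nu_f*Vf + nu_m*(1-Vf) = 0.2*0.59 + 0.38*0.41 = 0.2738

0.2738


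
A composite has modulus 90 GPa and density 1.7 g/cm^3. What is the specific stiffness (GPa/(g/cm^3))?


Specific stiffness = E/rho = 90/1.7 = 52.9 GPa/(g/cm^3)

52.9 GPa/(g/cm^3)


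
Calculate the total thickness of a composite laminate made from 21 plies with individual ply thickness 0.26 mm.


h = n * t_ply = 21 * 0.26 = 5.46 mm

5.46 mm


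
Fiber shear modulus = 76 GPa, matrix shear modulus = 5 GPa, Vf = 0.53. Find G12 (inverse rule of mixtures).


1/G12 = Vf/Gf + (1-Vf)/Gm = 0.53/76 + 0.47/5
G12 = 9.9 GPa

9.9 GPa


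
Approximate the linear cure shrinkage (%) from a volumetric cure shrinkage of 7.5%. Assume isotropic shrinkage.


Linear shrinkage ≈ vol_shrink/3 = 7.5/3 = 2.5%

2.5%


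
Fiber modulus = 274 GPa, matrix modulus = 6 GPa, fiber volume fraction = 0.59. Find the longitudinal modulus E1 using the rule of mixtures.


E1 = Ef*Vf + Em*(1-Vf) = 274*0.59 + 6*0.41 = 164.12 GPa

164.12 GPa


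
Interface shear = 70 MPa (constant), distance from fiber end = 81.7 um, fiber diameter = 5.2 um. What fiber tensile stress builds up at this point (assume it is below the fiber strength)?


Force balance: sigma_f * (pi*d^2/4) = tau * (pi*d) * x  ->  sigma_f = 4 * tau * x / d
sigma_f = 4 * 70 * 81.7 / 5.2 = 4399.2 MPa

4399.2 MPa


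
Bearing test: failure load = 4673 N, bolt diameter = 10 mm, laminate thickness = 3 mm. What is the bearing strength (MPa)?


sigma_br = F/(d*h) = 4673/(10*3) = 155.8 MPa

155.8 MPa


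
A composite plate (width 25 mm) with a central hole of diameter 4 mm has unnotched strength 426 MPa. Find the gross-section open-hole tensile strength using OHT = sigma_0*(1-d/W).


OHT = sigma_0*(1-d/W) = 426*(1-4/25) = 357.8 MPa

357.8 MPa


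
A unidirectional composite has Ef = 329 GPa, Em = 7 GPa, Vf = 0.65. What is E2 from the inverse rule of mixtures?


1/E2 = Vf/Ef + (1-Vf)/Em = 0.65/329 + 0.35/7
E2 = 19.24 GPa

19.24 GPa


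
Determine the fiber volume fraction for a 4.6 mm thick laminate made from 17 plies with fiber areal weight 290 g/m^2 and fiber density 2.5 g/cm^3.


Vf = n * FAW / (rho_f * h * 1000) = 17 * 290 / (2.5 * 4.6 * 1000) = 0.4287

0.4287


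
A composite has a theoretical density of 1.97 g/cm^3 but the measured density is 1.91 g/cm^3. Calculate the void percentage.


Void% = (rho_theo - rho_actual)/rho_theo * 100 = (1.97 - 1.91)/1.97 * 100 = 3.05%

3.05%


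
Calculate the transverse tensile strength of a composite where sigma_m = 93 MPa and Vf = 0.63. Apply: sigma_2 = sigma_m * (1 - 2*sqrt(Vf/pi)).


factor = 1 - 2*sqrt(0.63/pi) = 0.1044
sigma_2 = 93 * 0.1044 = 9.71 MPa

9.71 MPa


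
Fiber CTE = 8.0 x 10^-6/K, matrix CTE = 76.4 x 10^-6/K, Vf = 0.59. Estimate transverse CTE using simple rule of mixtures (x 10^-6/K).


alpha_2 = alpha_f*Vf + alpha_m*(1-Vf) = 8.0*0.59 + 76.4*0.41 = 36.0 x 10^-6/K

36.0 x 10^-6/K


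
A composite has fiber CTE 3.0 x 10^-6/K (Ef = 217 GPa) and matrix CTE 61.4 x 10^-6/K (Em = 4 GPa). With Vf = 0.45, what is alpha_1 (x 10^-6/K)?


E1 = Ef*Vf + Em*(1-Vf) = 99.85
alpha_1 = (alpha_f*Ef*Vf + alpha_m*Em*(1-Vf))/E1 = 4.29 x 10^-6/K

4.29 x 10^-6/K


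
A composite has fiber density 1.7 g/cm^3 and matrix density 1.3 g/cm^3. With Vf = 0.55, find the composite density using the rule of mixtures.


rho_c = rho_f*Vf + rho_m*(1-Vf) = 1.7*0.55 + 1.3*0.45 = 1.52 g/cm^3

1.52 g/cm^3


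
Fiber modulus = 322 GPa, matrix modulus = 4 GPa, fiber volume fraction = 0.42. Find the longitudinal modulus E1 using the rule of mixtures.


E1 = Ef*Vf + Em*(1-Vf) = 322*0.42 + 4*0.58 = 137.56 GPa

137.56 GPa


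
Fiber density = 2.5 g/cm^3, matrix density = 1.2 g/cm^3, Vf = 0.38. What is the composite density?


rho_c = rho_f*Vf + rho_m*(1-Vf) = 2.5*0.38 + 1.2*0.62 = 1.694 g/cm^3

1.694 g/cm^3


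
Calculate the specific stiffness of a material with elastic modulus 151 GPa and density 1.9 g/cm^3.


Specific stiffness = E/rho = 151/1.9 = 79.5 GPa/(g/cm^3)

79.5 GPa/(g/cm^3)


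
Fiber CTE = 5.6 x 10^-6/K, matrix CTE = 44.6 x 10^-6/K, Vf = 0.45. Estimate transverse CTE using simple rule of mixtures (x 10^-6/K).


alpha_2 = alpha_f*Vf + alpha_m*(1-Vf) = 5.6*0.45 + 44.6*0.55 = 27.1 x 10^-6/K

27.1 x 10^-6/K


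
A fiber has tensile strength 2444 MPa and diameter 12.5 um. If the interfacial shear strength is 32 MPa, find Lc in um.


Lc = sigma_f * d / (2 * tau_i) = 2444 * 12.5 / (2 * 32) = 477.3 um

477.3 um


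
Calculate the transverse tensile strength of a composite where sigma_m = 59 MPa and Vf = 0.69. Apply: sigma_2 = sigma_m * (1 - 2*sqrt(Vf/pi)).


factor = 1 - 2*sqrt(0.69/pi) = 0.0627
sigma_2 = 59 * 0.0627 = 3.7 MPa

3.7 MPa


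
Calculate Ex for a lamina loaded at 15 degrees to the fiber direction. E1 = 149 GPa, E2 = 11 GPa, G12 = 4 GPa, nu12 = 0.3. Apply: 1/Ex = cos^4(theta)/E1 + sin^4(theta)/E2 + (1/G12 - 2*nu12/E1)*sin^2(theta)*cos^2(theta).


cos^4(15) = 0.870513, sin^4(15) = 0.004487, sin^2(15)*cos^2(15) = 0.0625
1/G12 - 2*nu12/E1 = 1/4 - 2*0.3/149 = 0.245973 GPa^-1
1/Ex = 0.870513/149 + 0.004487/11 + 0.245973*0.0625 = 0.0216236 GPa^-1
Ex = 46.25 GPa

46.25 GPa


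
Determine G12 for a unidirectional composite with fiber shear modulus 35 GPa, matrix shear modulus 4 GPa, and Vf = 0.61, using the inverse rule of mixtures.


1/G12 = Vf/Gf + (1-Vf)/Gm = 0.61/35 + 0.39/4
G12 = 8.7 GPa

8.7 GPa


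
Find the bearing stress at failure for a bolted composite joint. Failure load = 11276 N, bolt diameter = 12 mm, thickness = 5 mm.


sigma_br = F/(d*h) = 11276/(12*5) = 187.9 MPa

187.9 MPa


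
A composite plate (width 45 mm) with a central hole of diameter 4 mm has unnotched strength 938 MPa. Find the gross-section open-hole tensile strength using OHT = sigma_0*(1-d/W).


OHT = sigma_0*(1-d/W) = 938*(1-4/45) = 854.6 MPa

854.6 MPa


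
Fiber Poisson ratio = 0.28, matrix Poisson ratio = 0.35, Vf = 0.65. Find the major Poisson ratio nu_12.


nu_12 = nu_f*Vf + nu_m*(1-Vf) = 0.28*0.65 + 0.35*0.35 = 0.3045

0.3045


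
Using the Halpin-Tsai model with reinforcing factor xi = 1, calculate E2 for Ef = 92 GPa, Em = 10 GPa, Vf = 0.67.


eta = (Ef/Em - 1)/(Ef/Em + xi) = (9.2 - 1)/(9.2 + 1) = 0.8039
E2 = Em*(1+xi*eta*Vf)/(1-eta*Vf) = 33.35 GPa

33.35 GPa


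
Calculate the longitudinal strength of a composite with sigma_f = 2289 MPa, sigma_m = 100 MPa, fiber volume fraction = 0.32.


sigma_1 = sigma_f*Vf + sigma_m*(1-Vf) = 2289*0.32 + 100*0.68 = 800.5 MPa

800.5 MPa


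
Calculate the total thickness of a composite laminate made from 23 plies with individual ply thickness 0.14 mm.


h = n * t_ply = 23 * 0.14 = 3.22 mm

3.22 mm


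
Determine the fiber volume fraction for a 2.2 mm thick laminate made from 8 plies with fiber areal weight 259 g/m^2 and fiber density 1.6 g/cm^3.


Vf = n * FAW / (rho_f * h * 1000) = 8 * 259 / (1.6 * 2.2 * 1000) = 0.5886

0.5886


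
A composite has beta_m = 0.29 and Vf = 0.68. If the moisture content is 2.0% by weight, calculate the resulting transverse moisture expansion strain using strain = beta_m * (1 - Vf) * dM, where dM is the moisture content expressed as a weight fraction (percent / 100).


dM = 2.0/100 = 0.02
strain = beta_m * (1-Vf) * dM = 0.29 * 0.32 * 0.02 = 0.001856

0.001856


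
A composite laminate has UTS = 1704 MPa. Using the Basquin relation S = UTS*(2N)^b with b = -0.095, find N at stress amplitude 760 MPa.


N = 0.5 * (S/UTS)^(1/b) = 0.5 * (760/1704)^(1/-0.095) = 2455.1938 cycles

2455.1938 cycles


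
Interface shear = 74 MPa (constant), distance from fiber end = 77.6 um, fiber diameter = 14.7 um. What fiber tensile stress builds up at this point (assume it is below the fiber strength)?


Force balance: sigma_f * (pi*d^2/4) = tau * (pi*d) * x  ->  sigma_f = 4 * tau * x / d
sigma_f = 4 * 74 * 77.6 / 14.7 = 1562.6 MPa

1562.6 MPa


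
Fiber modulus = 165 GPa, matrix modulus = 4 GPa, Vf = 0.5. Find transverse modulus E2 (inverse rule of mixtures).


1/E2 = Vf/Ef + (1-Vf)/Em = 0.5/165 + 0.5/4
E2 = 7.81 GPa

7.81 GPa


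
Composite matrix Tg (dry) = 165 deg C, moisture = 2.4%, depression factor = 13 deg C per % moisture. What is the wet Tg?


Tg_wet = Tg_dry - k*moisture = 165 - 13*2.4 = 133.8 deg C

133.8 deg C


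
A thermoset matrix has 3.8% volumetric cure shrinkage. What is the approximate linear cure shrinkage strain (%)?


Linear shrinkage ≈ vol_shrink/3 = 3.8/3 = 1.267%

1.267%


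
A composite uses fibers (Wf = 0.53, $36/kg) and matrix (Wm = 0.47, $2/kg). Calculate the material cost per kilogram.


Cost = cost_f*Wf + cost_m*Wm = 36*0.53 + 2*0.47 = $20.02/kg

$20.02/kg


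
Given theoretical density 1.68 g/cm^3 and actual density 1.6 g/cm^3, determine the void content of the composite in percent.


Void% = (rho_theo - rho_actual)/rho_theo * 100 = (1.68 - 1.6)/1.68 * 100 = 4.76%

4.76%


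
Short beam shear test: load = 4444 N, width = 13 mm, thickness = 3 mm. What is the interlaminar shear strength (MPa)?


ILSS = 3F/(4bh) = 3*4444/(4*13*3) = 85.46 MPa

85.46 MPa


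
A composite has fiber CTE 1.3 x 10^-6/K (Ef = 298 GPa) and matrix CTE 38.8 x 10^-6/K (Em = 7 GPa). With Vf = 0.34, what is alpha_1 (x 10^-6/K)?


E1 = Ef*Vf + Em*(1-Vf) = 105.94
alpha_1 = (alpha_f*Ef*Vf + alpha_m*Em*(1-Vf))/E1 = 2.94 x 10^-6/K

2.94 x 10^-6/K
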